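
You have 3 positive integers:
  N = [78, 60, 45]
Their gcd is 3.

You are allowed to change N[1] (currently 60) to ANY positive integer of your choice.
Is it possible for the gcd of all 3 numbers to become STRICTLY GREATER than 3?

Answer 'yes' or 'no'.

Current gcd = 3
gcd of all OTHER numbers (without N[1]=60): gcd([78, 45]) = 3
The new gcd after any change is gcd(3, new_value).
This can be at most 3.
Since 3 = old gcd 3, the gcd can only stay the same or decrease.

Answer: no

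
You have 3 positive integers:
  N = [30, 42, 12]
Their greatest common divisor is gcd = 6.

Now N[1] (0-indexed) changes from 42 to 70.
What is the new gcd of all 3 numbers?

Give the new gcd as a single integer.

Answer: 2

Derivation:
Numbers: [30, 42, 12], gcd = 6
Change: index 1, 42 -> 70
gcd of the OTHER numbers (without index 1): gcd([30, 12]) = 6
New gcd = gcd(g_others, new_val) = gcd(6, 70) = 2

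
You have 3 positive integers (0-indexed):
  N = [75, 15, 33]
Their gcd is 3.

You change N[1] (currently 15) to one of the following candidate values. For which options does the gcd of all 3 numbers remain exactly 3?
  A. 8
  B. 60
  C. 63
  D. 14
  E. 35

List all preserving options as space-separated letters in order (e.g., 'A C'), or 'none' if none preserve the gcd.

Old gcd = 3; gcd of others (without N[1]) = 3
New gcd for candidate v: gcd(3, v). Preserves old gcd iff gcd(3, v) = 3.
  Option A: v=8, gcd(3,8)=1 -> changes
  Option B: v=60, gcd(3,60)=3 -> preserves
  Option C: v=63, gcd(3,63)=3 -> preserves
  Option D: v=14, gcd(3,14)=1 -> changes
  Option E: v=35, gcd(3,35)=1 -> changes

Answer: B C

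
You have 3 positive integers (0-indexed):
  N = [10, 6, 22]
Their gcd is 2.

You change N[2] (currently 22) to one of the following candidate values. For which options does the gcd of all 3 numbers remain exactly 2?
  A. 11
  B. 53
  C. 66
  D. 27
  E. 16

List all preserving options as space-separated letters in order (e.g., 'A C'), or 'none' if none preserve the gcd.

Old gcd = 2; gcd of others (without N[2]) = 2
New gcd for candidate v: gcd(2, v). Preserves old gcd iff gcd(2, v) = 2.
  Option A: v=11, gcd(2,11)=1 -> changes
  Option B: v=53, gcd(2,53)=1 -> changes
  Option C: v=66, gcd(2,66)=2 -> preserves
  Option D: v=27, gcd(2,27)=1 -> changes
  Option E: v=16, gcd(2,16)=2 -> preserves

Answer: C E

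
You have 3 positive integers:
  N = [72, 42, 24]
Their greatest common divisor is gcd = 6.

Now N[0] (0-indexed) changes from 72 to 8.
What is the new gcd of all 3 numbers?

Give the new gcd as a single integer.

Numbers: [72, 42, 24], gcd = 6
Change: index 0, 72 -> 8
gcd of the OTHER numbers (without index 0): gcd([42, 24]) = 6
New gcd = gcd(g_others, new_val) = gcd(6, 8) = 2

Answer: 2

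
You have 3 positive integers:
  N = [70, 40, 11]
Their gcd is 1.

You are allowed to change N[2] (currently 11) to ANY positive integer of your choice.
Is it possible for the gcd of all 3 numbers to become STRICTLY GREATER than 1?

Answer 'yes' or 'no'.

Current gcd = 1
gcd of all OTHER numbers (without N[2]=11): gcd([70, 40]) = 10
The new gcd after any change is gcd(10, new_value).
This can be at most 10.
Since 10 > old gcd 1, the gcd CAN increase (e.g., set N[2] = 10).

Answer: yes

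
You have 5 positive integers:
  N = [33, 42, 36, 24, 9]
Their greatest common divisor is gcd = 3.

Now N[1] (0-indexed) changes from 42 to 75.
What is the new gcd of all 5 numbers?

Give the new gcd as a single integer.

Numbers: [33, 42, 36, 24, 9], gcd = 3
Change: index 1, 42 -> 75
gcd of the OTHER numbers (without index 1): gcd([33, 36, 24, 9]) = 3
New gcd = gcd(g_others, new_val) = gcd(3, 75) = 3

Answer: 3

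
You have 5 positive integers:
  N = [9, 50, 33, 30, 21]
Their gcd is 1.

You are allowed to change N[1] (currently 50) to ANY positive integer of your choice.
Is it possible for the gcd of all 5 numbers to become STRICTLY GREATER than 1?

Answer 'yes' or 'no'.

Answer: yes

Derivation:
Current gcd = 1
gcd of all OTHER numbers (without N[1]=50): gcd([9, 33, 30, 21]) = 3
The new gcd after any change is gcd(3, new_value).
This can be at most 3.
Since 3 > old gcd 1, the gcd CAN increase (e.g., set N[1] = 3).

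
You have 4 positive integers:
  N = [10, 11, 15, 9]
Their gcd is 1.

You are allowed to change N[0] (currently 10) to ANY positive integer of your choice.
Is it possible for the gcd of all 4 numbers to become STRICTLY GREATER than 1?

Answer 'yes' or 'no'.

Current gcd = 1
gcd of all OTHER numbers (without N[0]=10): gcd([11, 15, 9]) = 1
The new gcd after any change is gcd(1, new_value).
This can be at most 1.
Since 1 = old gcd 1, the gcd can only stay the same or decrease.

Answer: no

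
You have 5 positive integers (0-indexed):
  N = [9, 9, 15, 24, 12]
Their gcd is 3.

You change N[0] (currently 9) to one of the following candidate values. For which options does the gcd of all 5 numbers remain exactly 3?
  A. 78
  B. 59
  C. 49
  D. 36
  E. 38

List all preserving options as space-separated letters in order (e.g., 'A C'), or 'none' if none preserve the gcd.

Old gcd = 3; gcd of others (without N[0]) = 3
New gcd for candidate v: gcd(3, v). Preserves old gcd iff gcd(3, v) = 3.
  Option A: v=78, gcd(3,78)=3 -> preserves
  Option B: v=59, gcd(3,59)=1 -> changes
  Option C: v=49, gcd(3,49)=1 -> changes
  Option D: v=36, gcd(3,36)=3 -> preserves
  Option E: v=38, gcd(3,38)=1 -> changes

Answer: A D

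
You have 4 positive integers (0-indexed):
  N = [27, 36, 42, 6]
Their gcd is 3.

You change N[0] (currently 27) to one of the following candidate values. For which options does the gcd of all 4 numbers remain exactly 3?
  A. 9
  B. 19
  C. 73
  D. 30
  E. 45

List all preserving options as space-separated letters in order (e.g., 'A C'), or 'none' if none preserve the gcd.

Answer: A E

Derivation:
Old gcd = 3; gcd of others (without N[0]) = 6
New gcd for candidate v: gcd(6, v). Preserves old gcd iff gcd(6, v) = 3.
  Option A: v=9, gcd(6,9)=3 -> preserves
  Option B: v=19, gcd(6,19)=1 -> changes
  Option C: v=73, gcd(6,73)=1 -> changes
  Option D: v=30, gcd(6,30)=6 -> changes
  Option E: v=45, gcd(6,45)=3 -> preserves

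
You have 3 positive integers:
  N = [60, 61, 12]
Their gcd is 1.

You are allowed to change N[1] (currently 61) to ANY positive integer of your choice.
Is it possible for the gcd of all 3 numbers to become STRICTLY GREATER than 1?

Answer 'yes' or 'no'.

Answer: yes

Derivation:
Current gcd = 1
gcd of all OTHER numbers (without N[1]=61): gcd([60, 12]) = 12
The new gcd after any change is gcd(12, new_value).
This can be at most 12.
Since 12 > old gcd 1, the gcd CAN increase (e.g., set N[1] = 12).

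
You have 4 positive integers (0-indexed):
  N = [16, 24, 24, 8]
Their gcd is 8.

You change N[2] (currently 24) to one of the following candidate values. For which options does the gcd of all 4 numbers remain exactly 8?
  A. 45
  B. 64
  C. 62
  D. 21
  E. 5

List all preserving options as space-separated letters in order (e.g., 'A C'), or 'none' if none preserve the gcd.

Answer: B

Derivation:
Old gcd = 8; gcd of others (without N[2]) = 8
New gcd for candidate v: gcd(8, v). Preserves old gcd iff gcd(8, v) = 8.
  Option A: v=45, gcd(8,45)=1 -> changes
  Option B: v=64, gcd(8,64)=8 -> preserves
  Option C: v=62, gcd(8,62)=2 -> changes
  Option D: v=21, gcd(8,21)=1 -> changes
  Option E: v=5, gcd(8,5)=1 -> changes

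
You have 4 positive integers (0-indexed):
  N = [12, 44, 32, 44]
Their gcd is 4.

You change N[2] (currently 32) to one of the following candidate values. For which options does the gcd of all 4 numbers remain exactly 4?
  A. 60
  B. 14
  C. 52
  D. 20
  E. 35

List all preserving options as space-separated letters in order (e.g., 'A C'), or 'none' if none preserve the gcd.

Old gcd = 4; gcd of others (without N[2]) = 4
New gcd for candidate v: gcd(4, v). Preserves old gcd iff gcd(4, v) = 4.
  Option A: v=60, gcd(4,60)=4 -> preserves
  Option B: v=14, gcd(4,14)=2 -> changes
  Option C: v=52, gcd(4,52)=4 -> preserves
  Option D: v=20, gcd(4,20)=4 -> preserves
  Option E: v=35, gcd(4,35)=1 -> changes

Answer: A C D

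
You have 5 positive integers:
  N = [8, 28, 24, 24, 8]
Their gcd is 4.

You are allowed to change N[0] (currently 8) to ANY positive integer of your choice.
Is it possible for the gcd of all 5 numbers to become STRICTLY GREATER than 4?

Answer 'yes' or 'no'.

Current gcd = 4
gcd of all OTHER numbers (without N[0]=8): gcd([28, 24, 24, 8]) = 4
The new gcd after any change is gcd(4, new_value).
This can be at most 4.
Since 4 = old gcd 4, the gcd can only stay the same or decrease.

Answer: no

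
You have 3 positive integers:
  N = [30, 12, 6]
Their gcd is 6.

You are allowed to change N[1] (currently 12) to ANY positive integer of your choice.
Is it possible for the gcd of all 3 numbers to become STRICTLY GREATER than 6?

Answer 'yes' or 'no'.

Answer: no

Derivation:
Current gcd = 6
gcd of all OTHER numbers (without N[1]=12): gcd([30, 6]) = 6
The new gcd after any change is gcd(6, new_value).
This can be at most 6.
Since 6 = old gcd 6, the gcd can only stay the same or decrease.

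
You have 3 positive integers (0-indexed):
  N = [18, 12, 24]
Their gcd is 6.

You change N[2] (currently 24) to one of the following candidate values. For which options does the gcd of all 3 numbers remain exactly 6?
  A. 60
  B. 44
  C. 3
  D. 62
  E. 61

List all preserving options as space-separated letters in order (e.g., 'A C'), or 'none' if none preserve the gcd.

Answer: A

Derivation:
Old gcd = 6; gcd of others (without N[2]) = 6
New gcd for candidate v: gcd(6, v). Preserves old gcd iff gcd(6, v) = 6.
  Option A: v=60, gcd(6,60)=6 -> preserves
  Option B: v=44, gcd(6,44)=2 -> changes
  Option C: v=3, gcd(6,3)=3 -> changes
  Option D: v=62, gcd(6,62)=2 -> changes
  Option E: v=61, gcd(6,61)=1 -> changes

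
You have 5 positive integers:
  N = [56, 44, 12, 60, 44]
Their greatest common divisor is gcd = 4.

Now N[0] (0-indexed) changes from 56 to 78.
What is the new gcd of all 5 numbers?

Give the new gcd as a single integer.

Answer: 2

Derivation:
Numbers: [56, 44, 12, 60, 44], gcd = 4
Change: index 0, 56 -> 78
gcd of the OTHER numbers (without index 0): gcd([44, 12, 60, 44]) = 4
New gcd = gcd(g_others, new_val) = gcd(4, 78) = 2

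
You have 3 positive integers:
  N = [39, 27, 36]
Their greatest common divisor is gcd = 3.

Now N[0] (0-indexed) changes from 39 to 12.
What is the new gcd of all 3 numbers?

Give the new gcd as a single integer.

Numbers: [39, 27, 36], gcd = 3
Change: index 0, 39 -> 12
gcd of the OTHER numbers (without index 0): gcd([27, 36]) = 9
New gcd = gcd(g_others, new_val) = gcd(9, 12) = 3

Answer: 3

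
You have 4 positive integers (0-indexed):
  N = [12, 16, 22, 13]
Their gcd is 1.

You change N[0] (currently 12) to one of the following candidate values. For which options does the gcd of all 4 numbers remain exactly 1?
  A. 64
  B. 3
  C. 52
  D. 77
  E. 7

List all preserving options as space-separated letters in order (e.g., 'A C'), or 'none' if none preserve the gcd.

Answer: A B C D E

Derivation:
Old gcd = 1; gcd of others (without N[0]) = 1
New gcd for candidate v: gcd(1, v). Preserves old gcd iff gcd(1, v) = 1.
  Option A: v=64, gcd(1,64)=1 -> preserves
  Option B: v=3, gcd(1,3)=1 -> preserves
  Option C: v=52, gcd(1,52)=1 -> preserves
  Option D: v=77, gcd(1,77)=1 -> preserves
  Option E: v=7, gcd(1,7)=1 -> preserves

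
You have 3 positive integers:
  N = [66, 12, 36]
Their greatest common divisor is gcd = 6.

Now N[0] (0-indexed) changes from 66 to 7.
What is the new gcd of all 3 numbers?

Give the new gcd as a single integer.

Numbers: [66, 12, 36], gcd = 6
Change: index 0, 66 -> 7
gcd of the OTHER numbers (without index 0): gcd([12, 36]) = 12
New gcd = gcd(g_others, new_val) = gcd(12, 7) = 1

Answer: 1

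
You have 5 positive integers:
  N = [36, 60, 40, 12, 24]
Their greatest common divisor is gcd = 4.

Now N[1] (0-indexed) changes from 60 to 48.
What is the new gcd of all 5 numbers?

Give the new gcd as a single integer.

Answer: 4

Derivation:
Numbers: [36, 60, 40, 12, 24], gcd = 4
Change: index 1, 60 -> 48
gcd of the OTHER numbers (without index 1): gcd([36, 40, 12, 24]) = 4
New gcd = gcd(g_others, new_val) = gcd(4, 48) = 4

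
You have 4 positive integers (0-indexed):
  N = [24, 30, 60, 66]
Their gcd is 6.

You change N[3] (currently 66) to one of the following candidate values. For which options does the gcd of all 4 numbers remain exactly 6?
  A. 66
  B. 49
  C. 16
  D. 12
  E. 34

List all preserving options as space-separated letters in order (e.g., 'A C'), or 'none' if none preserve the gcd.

Old gcd = 6; gcd of others (without N[3]) = 6
New gcd for candidate v: gcd(6, v). Preserves old gcd iff gcd(6, v) = 6.
  Option A: v=66, gcd(6,66)=6 -> preserves
  Option B: v=49, gcd(6,49)=1 -> changes
  Option C: v=16, gcd(6,16)=2 -> changes
  Option D: v=12, gcd(6,12)=6 -> preserves
  Option E: v=34, gcd(6,34)=2 -> changes

Answer: A D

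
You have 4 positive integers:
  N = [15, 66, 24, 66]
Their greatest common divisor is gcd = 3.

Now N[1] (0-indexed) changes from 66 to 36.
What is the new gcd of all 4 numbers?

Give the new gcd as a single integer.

Answer: 3

Derivation:
Numbers: [15, 66, 24, 66], gcd = 3
Change: index 1, 66 -> 36
gcd of the OTHER numbers (without index 1): gcd([15, 24, 66]) = 3
New gcd = gcd(g_others, new_val) = gcd(3, 36) = 3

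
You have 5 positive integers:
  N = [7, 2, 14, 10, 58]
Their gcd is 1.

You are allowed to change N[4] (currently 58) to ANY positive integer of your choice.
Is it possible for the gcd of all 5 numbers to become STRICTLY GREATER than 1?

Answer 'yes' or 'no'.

Answer: no

Derivation:
Current gcd = 1
gcd of all OTHER numbers (without N[4]=58): gcd([7, 2, 14, 10]) = 1
The new gcd after any change is gcd(1, new_value).
This can be at most 1.
Since 1 = old gcd 1, the gcd can only stay the same or decrease.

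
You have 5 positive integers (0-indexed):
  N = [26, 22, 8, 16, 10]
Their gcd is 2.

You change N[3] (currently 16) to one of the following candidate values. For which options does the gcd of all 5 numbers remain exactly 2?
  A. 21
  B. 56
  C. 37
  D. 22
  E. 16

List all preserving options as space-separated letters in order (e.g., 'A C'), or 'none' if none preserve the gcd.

Old gcd = 2; gcd of others (without N[3]) = 2
New gcd for candidate v: gcd(2, v). Preserves old gcd iff gcd(2, v) = 2.
  Option A: v=21, gcd(2,21)=1 -> changes
  Option B: v=56, gcd(2,56)=2 -> preserves
  Option C: v=37, gcd(2,37)=1 -> changes
  Option D: v=22, gcd(2,22)=2 -> preserves
  Option E: v=16, gcd(2,16)=2 -> preserves

Answer: B D E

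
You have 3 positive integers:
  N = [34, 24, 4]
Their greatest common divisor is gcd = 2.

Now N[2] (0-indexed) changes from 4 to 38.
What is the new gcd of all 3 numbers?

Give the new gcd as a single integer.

Answer: 2

Derivation:
Numbers: [34, 24, 4], gcd = 2
Change: index 2, 4 -> 38
gcd of the OTHER numbers (without index 2): gcd([34, 24]) = 2
New gcd = gcd(g_others, new_val) = gcd(2, 38) = 2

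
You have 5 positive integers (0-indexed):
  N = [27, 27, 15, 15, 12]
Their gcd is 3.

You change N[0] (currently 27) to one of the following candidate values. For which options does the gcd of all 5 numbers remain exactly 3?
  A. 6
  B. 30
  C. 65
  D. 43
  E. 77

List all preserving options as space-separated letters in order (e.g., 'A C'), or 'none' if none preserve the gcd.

Old gcd = 3; gcd of others (without N[0]) = 3
New gcd for candidate v: gcd(3, v). Preserves old gcd iff gcd(3, v) = 3.
  Option A: v=6, gcd(3,6)=3 -> preserves
  Option B: v=30, gcd(3,30)=3 -> preserves
  Option C: v=65, gcd(3,65)=1 -> changes
  Option D: v=43, gcd(3,43)=1 -> changes
  Option E: v=77, gcd(3,77)=1 -> changes

Answer: A B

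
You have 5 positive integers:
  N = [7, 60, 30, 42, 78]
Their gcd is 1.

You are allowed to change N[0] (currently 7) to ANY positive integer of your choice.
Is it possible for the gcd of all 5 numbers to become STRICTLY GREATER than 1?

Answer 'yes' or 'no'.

Current gcd = 1
gcd of all OTHER numbers (without N[0]=7): gcd([60, 30, 42, 78]) = 6
The new gcd after any change is gcd(6, new_value).
This can be at most 6.
Since 6 > old gcd 1, the gcd CAN increase (e.g., set N[0] = 6).

Answer: yes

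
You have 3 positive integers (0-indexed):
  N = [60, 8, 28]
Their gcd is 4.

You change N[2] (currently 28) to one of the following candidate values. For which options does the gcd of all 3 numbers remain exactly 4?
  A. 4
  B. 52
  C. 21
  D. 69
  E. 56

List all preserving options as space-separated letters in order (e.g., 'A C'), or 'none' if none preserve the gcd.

Old gcd = 4; gcd of others (without N[2]) = 4
New gcd for candidate v: gcd(4, v). Preserves old gcd iff gcd(4, v) = 4.
  Option A: v=4, gcd(4,4)=4 -> preserves
  Option B: v=52, gcd(4,52)=4 -> preserves
  Option C: v=21, gcd(4,21)=1 -> changes
  Option D: v=69, gcd(4,69)=1 -> changes
  Option E: v=56, gcd(4,56)=4 -> preserves

Answer: A B E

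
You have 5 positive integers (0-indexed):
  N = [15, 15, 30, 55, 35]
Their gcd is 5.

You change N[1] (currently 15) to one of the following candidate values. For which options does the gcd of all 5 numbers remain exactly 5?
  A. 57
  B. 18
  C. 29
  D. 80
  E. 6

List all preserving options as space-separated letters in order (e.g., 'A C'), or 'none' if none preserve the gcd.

Old gcd = 5; gcd of others (without N[1]) = 5
New gcd for candidate v: gcd(5, v). Preserves old gcd iff gcd(5, v) = 5.
  Option A: v=57, gcd(5,57)=1 -> changes
  Option B: v=18, gcd(5,18)=1 -> changes
  Option C: v=29, gcd(5,29)=1 -> changes
  Option D: v=80, gcd(5,80)=5 -> preserves
  Option E: v=6, gcd(5,6)=1 -> changes

Answer: D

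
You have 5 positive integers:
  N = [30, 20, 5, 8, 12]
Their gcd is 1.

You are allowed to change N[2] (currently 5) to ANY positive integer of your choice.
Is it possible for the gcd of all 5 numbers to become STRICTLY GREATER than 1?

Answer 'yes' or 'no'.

Answer: yes

Derivation:
Current gcd = 1
gcd of all OTHER numbers (without N[2]=5): gcd([30, 20, 8, 12]) = 2
The new gcd after any change is gcd(2, new_value).
This can be at most 2.
Since 2 > old gcd 1, the gcd CAN increase (e.g., set N[2] = 2).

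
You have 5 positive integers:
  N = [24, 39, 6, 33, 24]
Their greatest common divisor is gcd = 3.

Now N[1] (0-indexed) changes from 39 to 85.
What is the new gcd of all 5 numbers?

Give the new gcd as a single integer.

Answer: 1

Derivation:
Numbers: [24, 39, 6, 33, 24], gcd = 3
Change: index 1, 39 -> 85
gcd of the OTHER numbers (without index 1): gcd([24, 6, 33, 24]) = 3
New gcd = gcd(g_others, new_val) = gcd(3, 85) = 1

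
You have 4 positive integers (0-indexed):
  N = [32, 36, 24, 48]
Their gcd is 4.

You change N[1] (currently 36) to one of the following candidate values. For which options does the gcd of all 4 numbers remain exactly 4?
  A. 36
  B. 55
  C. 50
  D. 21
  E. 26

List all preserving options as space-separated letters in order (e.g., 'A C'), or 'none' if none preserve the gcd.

Old gcd = 4; gcd of others (without N[1]) = 8
New gcd for candidate v: gcd(8, v). Preserves old gcd iff gcd(8, v) = 4.
  Option A: v=36, gcd(8,36)=4 -> preserves
  Option B: v=55, gcd(8,55)=1 -> changes
  Option C: v=50, gcd(8,50)=2 -> changes
  Option D: v=21, gcd(8,21)=1 -> changes
  Option E: v=26, gcd(8,26)=2 -> changes

Answer: A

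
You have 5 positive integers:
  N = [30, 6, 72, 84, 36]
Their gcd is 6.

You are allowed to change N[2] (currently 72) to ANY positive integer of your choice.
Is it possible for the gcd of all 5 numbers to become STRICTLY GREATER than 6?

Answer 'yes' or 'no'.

Answer: no

Derivation:
Current gcd = 6
gcd of all OTHER numbers (without N[2]=72): gcd([30, 6, 84, 36]) = 6
The new gcd after any change is gcd(6, new_value).
This can be at most 6.
Since 6 = old gcd 6, the gcd can only stay the same or decrease.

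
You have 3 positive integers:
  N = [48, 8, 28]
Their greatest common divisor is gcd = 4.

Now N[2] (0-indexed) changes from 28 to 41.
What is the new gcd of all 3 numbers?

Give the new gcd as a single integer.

Answer: 1

Derivation:
Numbers: [48, 8, 28], gcd = 4
Change: index 2, 28 -> 41
gcd of the OTHER numbers (without index 2): gcd([48, 8]) = 8
New gcd = gcd(g_others, new_val) = gcd(8, 41) = 1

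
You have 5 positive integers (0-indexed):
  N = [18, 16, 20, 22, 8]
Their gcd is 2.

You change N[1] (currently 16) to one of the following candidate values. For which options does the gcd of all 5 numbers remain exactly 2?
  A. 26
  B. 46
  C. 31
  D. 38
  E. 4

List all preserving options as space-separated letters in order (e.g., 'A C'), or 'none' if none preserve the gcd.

Old gcd = 2; gcd of others (without N[1]) = 2
New gcd for candidate v: gcd(2, v). Preserves old gcd iff gcd(2, v) = 2.
  Option A: v=26, gcd(2,26)=2 -> preserves
  Option B: v=46, gcd(2,46)=2 -> preserves
  Option C: v=31, gcd(2,31)=1 -> changes
  Option D: v=38, gcd(2,38)=2 -> preserves
  Option E: v=4, gcd(2,4)=2 -> preserves

Answer: A B D E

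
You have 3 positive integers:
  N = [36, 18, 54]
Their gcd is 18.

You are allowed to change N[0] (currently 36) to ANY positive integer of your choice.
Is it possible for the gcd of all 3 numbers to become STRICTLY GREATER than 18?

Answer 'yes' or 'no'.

Answer: no

Derivation:
Current gcd = 18
gcd of all OTHER numbers (without N[0]=36): gcd([18, 54]) = 18
The new gcd after any change is gcd(18, new_value).
This can be at most 18.
Since 18 = old gcd 18, the gcd can only stay the same or decrease.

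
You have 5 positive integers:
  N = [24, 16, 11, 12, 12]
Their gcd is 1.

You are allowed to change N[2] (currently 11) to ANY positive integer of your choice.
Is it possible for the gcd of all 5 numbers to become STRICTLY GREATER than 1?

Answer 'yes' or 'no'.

Current gcd = 1
gcd of all OTHER numbers (without N[2]=11): gcd([24, 16, 12, 12]) = 4
The new gcd after any change is gcd(4, new_value).
This can be at most 4.
Since 4 > old gcd 1, the gcd CAN increase (e.g., set N[2] = 4).

Answer: yes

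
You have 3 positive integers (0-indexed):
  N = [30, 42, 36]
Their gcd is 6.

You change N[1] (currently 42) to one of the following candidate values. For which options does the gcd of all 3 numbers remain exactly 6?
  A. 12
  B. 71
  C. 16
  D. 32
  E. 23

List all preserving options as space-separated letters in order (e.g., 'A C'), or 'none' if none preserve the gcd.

Old gcd = 6; gcd of others (without N[1]) = 6
New gcd for candidate v: gcd(6, v). Preserves old gcd iff gcd(6, v) = 6.
  Option A: v=12, gcd(6,12)=6 -> preserves
  Option B: v=71, gcd(6,71)=1 -> changes
  Option C: v=16, gcd(6,16)=2 -> changes
  Option D: v=32, gcd(6,32)=2 -> changes
  Option E: v=23, gcd(6,23)=1 -> changes

Answer: A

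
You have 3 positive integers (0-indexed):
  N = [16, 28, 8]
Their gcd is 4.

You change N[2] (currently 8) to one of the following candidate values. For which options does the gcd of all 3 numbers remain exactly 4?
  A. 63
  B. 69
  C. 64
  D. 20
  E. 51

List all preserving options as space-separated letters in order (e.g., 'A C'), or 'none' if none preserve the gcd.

Answer: C D

Derivation:
Old gcd = 4; gcd of others (without N[2]) = 4
New gcd for candidate v: gcd(4, v). Preserves old gcd iff gcd(4, v) = 4.
  Option A: v=63, gcd(4,63)=1 -> changes
  Option B: v=69, gcd(4,69)=1 -> changes
  Option C: v=64, gcd(4,64)=4 -> preserves
  Option D: v=20, gcd(4,20)=4 -> preserves
  Option E: v=51, gcd(4,51)=1 -> changes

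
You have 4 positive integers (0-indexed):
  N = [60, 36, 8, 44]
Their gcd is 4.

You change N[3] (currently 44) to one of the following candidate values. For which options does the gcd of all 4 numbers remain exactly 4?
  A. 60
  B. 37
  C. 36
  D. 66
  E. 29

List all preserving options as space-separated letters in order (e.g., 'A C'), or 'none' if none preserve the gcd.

Old gcd = 4; gcd of others (without N[3]) = 4
New gcd for candidate v: gcd(4, v). Preserves old gcd iff gcd(4, v) = 4.
  Option A: v=60, gcd(4,60)=4 -> preserves
  Option B: v=37, gcd(4,37)=1 -> changes
  Option C: v=36, gcd(4,36)=4 -> preserves
  Option D: v=66, gcd(4,66)=2 -> changes
  Option E: v=29, gcd(4,29)=1 -> changes

Answer: A C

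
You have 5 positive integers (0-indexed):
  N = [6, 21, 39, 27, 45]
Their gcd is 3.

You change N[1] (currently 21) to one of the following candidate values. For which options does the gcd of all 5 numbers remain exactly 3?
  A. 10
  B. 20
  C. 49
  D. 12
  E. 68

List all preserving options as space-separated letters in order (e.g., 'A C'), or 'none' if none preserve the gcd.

Old gcd = 3; gcd of others (without N[1]) = 3
New gcd for candidate v: gcd(3, v). Preserves old gcd iff gcd(3, v) = 3.
  Option A: v=10, gcd(3,10)=1 -> changes
  Option B: v=20, gcd(3,20)=1 -> changes
  Option C: v=49, gcd(3,49)=1 -> changes
  Option D: v=12, gcd(3,12)=3 -> preserves
  Option E: v=68, gcd(3,68)=1 -> changes

Answer: D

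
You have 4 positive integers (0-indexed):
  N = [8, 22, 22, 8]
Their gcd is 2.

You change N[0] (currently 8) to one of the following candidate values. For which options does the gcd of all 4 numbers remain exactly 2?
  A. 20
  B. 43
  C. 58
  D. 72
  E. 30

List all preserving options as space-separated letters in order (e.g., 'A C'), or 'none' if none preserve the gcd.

Answer: A C D E

Derivation:
Old gcd = 2; gcd of others (without N[0]) = 2
New gcd for candidate v: gcd(2, v). Preserves old gcd iff gcd(2, v) = 2.
  Option A: v=20, gcd(2,20)=2 -> preserves
  Option B: v=43, gcd(2,43)=1 -> changes
  Option C: v=58, gcd(2,58)=2 -> preserves
  Option D: v=72, gcd(2,72)=2 -> preserves
  Option E: v=30, gcd(2,30)=2 -> preserves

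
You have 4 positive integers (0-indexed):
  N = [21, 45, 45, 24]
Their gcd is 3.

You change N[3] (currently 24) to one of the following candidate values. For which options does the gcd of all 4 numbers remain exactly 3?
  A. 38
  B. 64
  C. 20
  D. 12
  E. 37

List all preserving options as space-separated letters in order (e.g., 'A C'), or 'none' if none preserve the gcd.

Old gcd = 3; gcd of others (without N[3]) = 3
New gcd for candidate v: gcd(3, v). Preserves old gcd iff gcd(3, v) = 3.
  Option A: v=38, gcd(3,38)=1 -> changes
  Option B: v=64, gcd(3,64)=1 -> changes
  Option C: v=20, gcd(3,20)=1 -> changes
  Option D: v=12, gcd(3,12)=3 -> preserves
  Option E: v=37, gcd(3,37)=1 -> changes

Answer: D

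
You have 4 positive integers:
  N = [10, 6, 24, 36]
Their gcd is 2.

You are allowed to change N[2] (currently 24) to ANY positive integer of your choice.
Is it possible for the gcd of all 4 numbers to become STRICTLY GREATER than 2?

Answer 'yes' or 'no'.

Answer: no

Derivation:
Current gcd = 2
gcd of all OTHER numbers (without N[2]=24): gcd([10, 6, 36]) = 2
The new gcd after any change is gcd(2, new_value).
This can be at most 2.
Since 2 = old gcd 2, the gcd can only stay the same or decrease.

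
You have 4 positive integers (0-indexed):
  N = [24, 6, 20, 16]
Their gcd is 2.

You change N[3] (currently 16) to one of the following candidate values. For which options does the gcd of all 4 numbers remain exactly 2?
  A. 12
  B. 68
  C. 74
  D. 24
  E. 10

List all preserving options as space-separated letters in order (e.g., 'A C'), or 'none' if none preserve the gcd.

Old gcd = 2; gcd of others (without N[3]) = 2
New gcd for candidate v: gcd(2, v). Preserves old gcd iff gcd(2, v) = 2.
  Option A: v=12, gcd(2,12)=2 -> preserves
  Option B: v=68, gcd(2,68)=2 -> preserves
  Option C: v=74, gcd(2,74)=2 -> preserves
  Option D: v=24, gcd(2,24)=2 -> preserves
  Option E: v=10, gcd(2,10)=2 -> preserves

Answer: A B C D E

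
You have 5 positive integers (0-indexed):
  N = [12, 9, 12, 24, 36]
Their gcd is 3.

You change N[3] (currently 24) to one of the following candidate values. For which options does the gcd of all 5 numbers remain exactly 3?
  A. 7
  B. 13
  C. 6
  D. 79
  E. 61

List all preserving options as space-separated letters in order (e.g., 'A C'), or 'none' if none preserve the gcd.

Old gcd = 3; gcd of others (without N[3]) = 3
New gcd for candidate v: gcd(3, v). Preserves old gcd iff gcd(3, v) = 3.
  Option A: v=7, gcd(3,7)=1 -> changes
  Option B: v=13, gcd(3,13)=1 -> changes
  Option C: v=6, gcd(3,6)=3 -> preserves
  Option D: v=79, gcd(3,79)=1 -> changes
  Option E: v=61, gcd(3,61)=1 -> changes

Answer: C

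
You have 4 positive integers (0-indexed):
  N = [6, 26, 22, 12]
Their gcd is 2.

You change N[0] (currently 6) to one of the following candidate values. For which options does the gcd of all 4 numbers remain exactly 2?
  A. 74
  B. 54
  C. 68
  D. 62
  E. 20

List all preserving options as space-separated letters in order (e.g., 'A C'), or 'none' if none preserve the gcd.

Old gcd = 2; gcd of others (without N[0]) = 2
New gcd for candidate v: gcd(2, v). Preserves old gcd iff gcd(2, v) = 2.
  Option A: v=74, gcd(2,74)=2 -> preserves
  Option B: v=54, gcd(2,54)=2 -> preserves
  Option C: v=68, gcd(2,68)=2 -> preserves
  Option D: v=62, gcd(2,62)=2 -> preserves
  Option E: v=20, gcd(2,20)=2 -> preserves

Answer: A B C D E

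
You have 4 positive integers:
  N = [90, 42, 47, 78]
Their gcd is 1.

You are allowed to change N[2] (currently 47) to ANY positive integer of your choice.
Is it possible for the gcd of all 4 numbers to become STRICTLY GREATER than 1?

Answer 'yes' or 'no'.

Answer: yes

Derivation:
Current gcd = 1
gcd of all OTHER numbers (without N[2]=47): gcd([90, 42, 78]) = 6
The new gcd after any change is gcd(6, new_value).
This can be at most 6.
Since 6 > old gcd 1, the gcd CAN increase (e.g., set N[2] = 6).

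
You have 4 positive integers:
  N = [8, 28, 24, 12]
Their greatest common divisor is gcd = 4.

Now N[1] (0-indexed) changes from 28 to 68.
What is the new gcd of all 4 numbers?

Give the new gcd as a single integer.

Numbers: [8, 28, 24, 12], gcd = 4
Change: index 1, 28 -> 68
gcd of the OTHER numbers (without index 1): gcd([8, 24, 12]) = 4
New gcd = gcd(g_others, new_val) = gcd(4, 68) = 4

Answer: 4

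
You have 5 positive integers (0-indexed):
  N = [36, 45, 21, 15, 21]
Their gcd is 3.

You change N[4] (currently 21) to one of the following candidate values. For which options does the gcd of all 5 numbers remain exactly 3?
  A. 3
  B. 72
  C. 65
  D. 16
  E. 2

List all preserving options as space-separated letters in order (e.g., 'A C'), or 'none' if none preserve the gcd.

Answer: A B

Derivation:
Old gcd = 3; gcd of others (without N[4]) = 3
New gcd for candidate v: gcd(3, v). Preserves old gcd iff gcd(3, v) = 3.
  Option A: v=3, gcd(3,3)=3 -> preserves
  Option B: v=72, gcd(3,72)=3 -> preserves
  Option C: v=65, gcd(3,65)=1 -> changes
  Option D: v=16, gcd(3,16)=1 -> changes
  Option E: v=2, gcd(3,2)=1 -> changes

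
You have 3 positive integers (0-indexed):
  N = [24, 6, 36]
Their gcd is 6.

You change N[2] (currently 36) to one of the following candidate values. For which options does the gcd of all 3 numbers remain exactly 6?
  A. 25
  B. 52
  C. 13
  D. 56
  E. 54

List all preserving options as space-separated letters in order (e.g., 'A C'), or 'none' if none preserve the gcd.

Old gcd = 6; gcd of others (without N[2]) = 6
New gcd for candidate v: gcd(6, v). Preserves old gcd iff gcd(6, v) = 6.
  Option A: v=25, gcd(6,25)=1 -> changes
  Option B: v=52, gcd(6,52)=2 -> changes
  Option C: v=13, gcd(6,13)=1 -> changes
  Option D: v=56, gcd(6,56)=2 -> changes
  Option E: v=54, gcd(6,54)=6 -> preserves

Answer: E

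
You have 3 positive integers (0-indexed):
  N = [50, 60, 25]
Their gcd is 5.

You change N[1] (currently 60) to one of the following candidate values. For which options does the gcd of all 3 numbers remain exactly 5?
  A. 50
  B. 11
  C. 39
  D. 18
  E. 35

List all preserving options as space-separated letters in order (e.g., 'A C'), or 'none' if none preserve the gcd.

Answer: E

Derivation:
Old gcd = 5; gcd of others (without N[1]) = 25
New gcd for candidate v: gcd(25, v). Preserves old gcd iff gcd(25, v) = 5.
  Option A: v=50, gcd(25,50)=25 -> changes
  Option B: v=11, gcd(25,11)=1 -> changes
  Option C: v=39, gcd(25,39)=1 -> changes
  Option D: v=18, gcd(25,18)=1 -> changes
  Option E: v=35, gcd(25,35)=5 -> preserves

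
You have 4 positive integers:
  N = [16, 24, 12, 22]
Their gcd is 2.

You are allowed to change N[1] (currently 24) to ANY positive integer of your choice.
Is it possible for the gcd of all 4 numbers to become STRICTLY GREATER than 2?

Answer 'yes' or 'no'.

Answer: no

Derivation:
Current gcd = 2
gcd of all OTHER numbers (without N[1]=24): gcd([16, 12, 22]) = 2
The new gcd after any change is gcd(2, new_value).
This can be at most 2.
Since 2 = old gcd 2, the gcd can only stay the same or decrease.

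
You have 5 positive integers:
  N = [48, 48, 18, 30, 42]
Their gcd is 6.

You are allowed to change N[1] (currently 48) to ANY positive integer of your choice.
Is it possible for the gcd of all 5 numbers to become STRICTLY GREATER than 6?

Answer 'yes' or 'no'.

Answer: no

Derivation:
Current gcd = 6
gcd of all OTHER numbers (without N[1]=48): gcd([48, 18, 30, 42]) = 6
The new gcd after any change is gcd(6, new_value).
This can be at most 6.
Since 6 = old gcd 6, the gcd can only stay the same or decrease.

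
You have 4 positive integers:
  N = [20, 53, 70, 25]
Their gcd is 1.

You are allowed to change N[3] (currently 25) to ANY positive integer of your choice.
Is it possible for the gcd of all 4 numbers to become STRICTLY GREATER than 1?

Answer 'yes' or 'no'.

Current gcd = 1
gcd of all OTHER numbers (without N[3]=25): gcd([20, 53, 70]) = 1
The new gcd after any change is gcd(1, new_value).
This can be at most 1.
Since 1 = old gcd 1, the gcd can only stay the same or decrease.

Answer: no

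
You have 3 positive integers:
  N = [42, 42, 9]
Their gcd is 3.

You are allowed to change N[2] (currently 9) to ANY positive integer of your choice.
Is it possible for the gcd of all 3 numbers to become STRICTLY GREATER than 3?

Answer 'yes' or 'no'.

Current gcd = 3
gcd of all OTHER numbers (without N[2]=9): gcd([42, 42]) = 42
The new gcd after any change is gcd(42, new_value).
This can be at most 42.
Since 42 > old gcd 3, the gcd CAN increase (e.g., set N[2] = 42).

Answer: yes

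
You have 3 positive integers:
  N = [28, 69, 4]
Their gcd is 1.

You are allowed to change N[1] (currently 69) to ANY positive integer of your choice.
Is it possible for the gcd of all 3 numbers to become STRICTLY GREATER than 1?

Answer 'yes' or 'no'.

Answer: yes

Derivation:
Current gcd = 1
gcd of all OTHER numbers (without N[1]=69): gcd([28, 4]) = 4
The new gcd after any change is gcd(4, new_value).
This can be at most 4.
Since 4 > old gcd 1, the gcd CAN increase (e.g., set N[1] = 4).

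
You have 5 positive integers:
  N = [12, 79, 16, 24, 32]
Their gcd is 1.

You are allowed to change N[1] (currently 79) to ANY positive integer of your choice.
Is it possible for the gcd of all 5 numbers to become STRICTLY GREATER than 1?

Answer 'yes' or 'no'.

Answer: yes

Derivation:
Current gcd = 1
gcd of all OTHER numbers (without N[1]=79): gcd([12, 16, 24, 32]) = 4
The new gcd after any change is gcd(4, new_value).
This can be at most 4.
Since 4 > old gcd 1, the gcd CAN increase (e.g., set N[1] = 4).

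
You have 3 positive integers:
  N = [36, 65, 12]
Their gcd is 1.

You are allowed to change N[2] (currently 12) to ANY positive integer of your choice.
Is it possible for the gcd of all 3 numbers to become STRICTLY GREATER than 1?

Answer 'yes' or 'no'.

Current gcd = 1
gcd of all OTHER numbers (without N[2]=12): gcd([36, 65]) = 1
The new gcd after any change is gcd(1, new_value).
This can be at most 1.
Since 1 = old gcd 1, the gcd can only stay the same or decrease.

Answer: no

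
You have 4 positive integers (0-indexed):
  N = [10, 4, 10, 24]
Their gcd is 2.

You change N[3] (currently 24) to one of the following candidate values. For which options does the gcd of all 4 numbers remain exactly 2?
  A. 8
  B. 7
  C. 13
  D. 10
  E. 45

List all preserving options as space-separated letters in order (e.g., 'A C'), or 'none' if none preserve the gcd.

Old gcd = 2; gcd of others (without N[3]) = 2
New gcd for candidate v: gcd(2, v). Preserves old gcd iff gcd(2, v) = 2.
  Option A: v=8, gcd(2,8)=2 -> preserves
  Option B: v=7, gcd(2,7)=1 -> changes
  Option C: v=13, gcd(2,13)=1 -> changes
  Option D: v=10, gcd(2,10)=2 -> preserves
  Option E: v=45, gcd(2,45)=1 -> changes

Answer: A D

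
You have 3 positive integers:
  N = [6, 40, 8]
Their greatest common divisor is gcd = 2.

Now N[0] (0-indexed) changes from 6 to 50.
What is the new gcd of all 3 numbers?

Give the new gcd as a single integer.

Answer: 2

Derivation:
Numbers: [6, 40, 8], gcd = 2
Change: index 0, 6 -> 50
gcd of the OTHER numbers (without index 0): gcd([40, 8]) = 8
New gcd = gcd(g_others, new_val) = gcd(8, 50) = 2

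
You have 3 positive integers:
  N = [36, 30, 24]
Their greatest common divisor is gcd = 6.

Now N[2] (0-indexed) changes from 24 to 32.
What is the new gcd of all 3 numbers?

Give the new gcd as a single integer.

Numbers: [36, 30, 24], gcd = 6
Change: index 2, 24 -> 32
gcd of the OTHER numbers (without index 2): gcd([36, 30]) = 6
New gcd = gcd(g_others, new_val) = gcd(6, 32) = 2

Answer: 2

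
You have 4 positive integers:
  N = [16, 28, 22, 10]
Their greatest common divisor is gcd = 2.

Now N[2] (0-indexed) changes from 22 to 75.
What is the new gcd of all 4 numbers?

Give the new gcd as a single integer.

Answer: 1

Derivation:
Numbers: [16, 28, 22, 10], gcd = 2
Change: index 2, 22 -> 75
gcd of the OTHER numbers (without index 2): gcd([16, 28, 10]) = 2
New gcd = gcd(g_others, new_val) = gcd(2, 75) = 1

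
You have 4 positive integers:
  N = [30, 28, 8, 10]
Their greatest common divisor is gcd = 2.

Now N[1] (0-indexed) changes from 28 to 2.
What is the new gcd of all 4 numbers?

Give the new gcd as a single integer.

Numbers: [30, 28, 8, 10], gcd = 2
Change: index 1, 28 -> 2
gcd of the OTHER numbers (without index 1): gcd([30, 8, 10]) = 2
New gcd = gcd(g_others, new_val) = gcd(2, 2) = 2

Answer: 2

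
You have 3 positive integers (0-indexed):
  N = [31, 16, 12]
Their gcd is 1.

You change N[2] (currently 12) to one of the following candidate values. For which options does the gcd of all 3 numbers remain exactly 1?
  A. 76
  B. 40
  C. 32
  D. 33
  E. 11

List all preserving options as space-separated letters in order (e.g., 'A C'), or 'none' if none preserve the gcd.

Answer: A B C D E

Derivation:
Old gcd = 1; gcd of others (without N[2]) = 1
New gcd for candidate v: gcd(1, v). Preserves old gcd iff gcd(1, v) = 1.
  Option A: v=76, gcd(1,76)=1 -> preserves
  Option B: v=40, gcd(1,40)=1 -> preserves
  Option C: v=32, gcd(1,32)=1 -> preserves
  Option D: v=33, gcd(1,33)=1 -> preserves
  Option E: v=11, gcd(1,11)=1 -> preserves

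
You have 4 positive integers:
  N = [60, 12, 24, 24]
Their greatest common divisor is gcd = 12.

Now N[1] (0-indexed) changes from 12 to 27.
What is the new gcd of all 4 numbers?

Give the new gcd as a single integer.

Numbers: [60, 12, 24, 24], gcd = 12
Change: index 1, 12 -> 27
gcd of the OTHER numbers (without index 1): gcd([60, 24, 24]) = 12
New gcd = gcd(g_others, new_val) = gcd(12, 27) = 3

Answer: 3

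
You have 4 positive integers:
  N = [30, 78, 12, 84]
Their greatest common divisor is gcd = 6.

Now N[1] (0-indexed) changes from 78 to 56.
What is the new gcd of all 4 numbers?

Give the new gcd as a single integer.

Answer: 2

Derivation:
Numbers: [30, 78, 12, 84], gcd = 6
Change: index 1, 78 -> 56
gcd of the OTHER numbers (without index 1): gcd([30, 12, 84]) = 6
New gcd = gcd(g_others, new_val) = gcd(6, 56) = 2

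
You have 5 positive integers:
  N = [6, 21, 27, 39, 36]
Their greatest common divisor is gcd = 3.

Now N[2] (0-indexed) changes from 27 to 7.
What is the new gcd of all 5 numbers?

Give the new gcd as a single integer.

Answer: 1

Derivation:
Numbers: [6, 21, 27, 39, 36], gcd = 3
Change: index 2, 27 -> 7
gcd of the OTHER numbers (without index 2): gcd([6, 21, 39, 36]) = 3
New gcd = gcd(g_others, new_val) = gcd(3, 7) = 1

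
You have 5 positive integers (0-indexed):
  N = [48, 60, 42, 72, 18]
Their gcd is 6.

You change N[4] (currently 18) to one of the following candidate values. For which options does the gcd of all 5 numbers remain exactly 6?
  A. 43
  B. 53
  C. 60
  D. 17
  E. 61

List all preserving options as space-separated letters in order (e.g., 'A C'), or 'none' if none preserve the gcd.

Answer: C

Derivation:
Old gcd = 6; gcd of others (without N[4]) = 6
New gcd for candidate v: gcd(6, v). Preserves old gcd iff gcd(6, v) = 6.
  Option A: v=43, gcd(6,43)=1 -> changes
  Option B: v=53, gcd(6,53)=1 -> changes
  Option C: v=60, gcd(6,60)=6 -> preserves
  Option D: v=17, gcd(6,17)=1 -> changes
  Option E: v=61, gcd(6,61)=1 -> changes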